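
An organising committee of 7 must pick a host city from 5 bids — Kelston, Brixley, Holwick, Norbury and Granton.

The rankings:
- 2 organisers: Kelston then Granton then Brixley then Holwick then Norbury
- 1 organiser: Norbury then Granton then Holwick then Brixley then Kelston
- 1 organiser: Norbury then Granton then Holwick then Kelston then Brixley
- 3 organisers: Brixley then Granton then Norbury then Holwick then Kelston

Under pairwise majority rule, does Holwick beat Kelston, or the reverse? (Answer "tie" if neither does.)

Holwick

Ballots ranking Holwick above Kelston: 1 + 1 + 3 = 5.
Ballots ranking Kelston above Holwick: 7 − 5 = 2.
Holwick wins the head-to-head 5–2.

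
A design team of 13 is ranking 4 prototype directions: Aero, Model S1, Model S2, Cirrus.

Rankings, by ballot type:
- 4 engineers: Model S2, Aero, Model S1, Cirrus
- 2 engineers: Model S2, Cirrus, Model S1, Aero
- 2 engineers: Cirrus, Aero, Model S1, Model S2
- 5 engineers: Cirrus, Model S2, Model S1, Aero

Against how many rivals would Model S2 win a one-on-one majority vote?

2

Model S2 against each rival (13 engineers):
Model S2 vs Aero: Model S2 is ranked higher on 4+2+5 = 11 ballots, Aero on 2. Model S2 wins 11–2.
Model S2 vs Model S1: Model S2 wins 11–2.
Model S2 vs Cirrus: 6 to 7, Cirrus.
Model S2 beats Aero, Model S1; loses to Cirrus — 2 pairwise wins.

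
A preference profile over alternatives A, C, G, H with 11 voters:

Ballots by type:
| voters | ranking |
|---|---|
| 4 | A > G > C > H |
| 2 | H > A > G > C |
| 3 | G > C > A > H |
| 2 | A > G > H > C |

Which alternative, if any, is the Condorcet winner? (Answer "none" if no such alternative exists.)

Pairwise majorities:
A vs C: 4+2+2 = 8 for A, 3 for C — A by 8–3.
A vs G: 4+2+2 = 8 for A, 3 for G — A by 8–3.
A vs H: 4+3+2 = 9 for A, 2 for H — A by 9–2.
C vs G: C is ranked higher on 0 ballots, G on 11. G wins 11–0.
C vs H: 4+3 = 7 for C, 4 for H — C by 7–4.
G vs H: 4+3+2 = 9 for G, 2 for H — G by 9–2.
Only A has no losses; A is the Condorcet winner.

A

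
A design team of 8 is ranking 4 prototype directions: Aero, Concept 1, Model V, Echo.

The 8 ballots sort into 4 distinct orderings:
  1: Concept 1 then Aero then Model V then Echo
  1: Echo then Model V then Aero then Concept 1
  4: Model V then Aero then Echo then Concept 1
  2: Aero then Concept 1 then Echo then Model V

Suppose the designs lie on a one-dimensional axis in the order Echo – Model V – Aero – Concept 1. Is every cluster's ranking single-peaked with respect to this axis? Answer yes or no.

Axis positions: Echo=1, Model V=2, Aero=3, Concept 1=4.
Cluster 1 (peak Concept 1 at position 4): ranking walks positions 4-3-2-1, expanding outward from the peak — single-peaked.
Cluster 2 (peak Echo at position 1): ranking walks positions 1-2-3-4, expanding outward from the peak — single-peaked.
Cluster 3 (peak Model V at position 2): ranking walks positions 2-3-1-4, expanding outward from the peak — single-peaked.
Cluster 4: ranking walks positions 3-4-1-2; Echo is ranked above Model V even though Model V lies between Echo and the peak Aero on the axis — preferences dip and rise again. Not single-peaked.
Cluster 4 violates single-peakedness, so the profile is not single-peaked on this axis.

no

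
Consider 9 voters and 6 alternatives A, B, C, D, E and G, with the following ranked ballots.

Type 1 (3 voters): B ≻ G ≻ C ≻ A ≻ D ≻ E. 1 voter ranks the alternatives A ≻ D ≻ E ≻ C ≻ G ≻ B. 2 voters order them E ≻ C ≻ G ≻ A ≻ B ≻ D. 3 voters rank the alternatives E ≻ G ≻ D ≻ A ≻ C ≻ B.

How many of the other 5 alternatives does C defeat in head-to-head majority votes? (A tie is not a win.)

C against each rival (9 voters):
C vs A: C is ranked higher on 3+2 = 5 ballots, A on 4. C wins 5–4.
C vs B: 1+2+3 = 6 for C, 3 for B — C by 6–3.
C–D: C 5–4.
C–E: E 6–3.
C vs G: 1+2 = 3 for C, 6 for G — G by 6–3.
C beats A, B, D; loses to E, G — 3 pairwise wins.

3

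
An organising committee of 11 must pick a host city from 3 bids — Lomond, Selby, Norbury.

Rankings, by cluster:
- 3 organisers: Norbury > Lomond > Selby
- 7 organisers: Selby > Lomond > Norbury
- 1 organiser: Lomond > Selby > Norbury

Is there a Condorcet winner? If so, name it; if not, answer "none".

Selby

Pairwise majorities:
Lomond vs Selby: 3+1 = 4 for Lomond, 7 for Selby — Selby by 7–4.
Lomond vs Norbury: Lomond preferred on 7+1 = 8 ballots; Lomond wins 8–3.
Selby vs Norbury: 8 to 3, Selby.
Selby defeats every rival head-to-head and is the Condorcet winner.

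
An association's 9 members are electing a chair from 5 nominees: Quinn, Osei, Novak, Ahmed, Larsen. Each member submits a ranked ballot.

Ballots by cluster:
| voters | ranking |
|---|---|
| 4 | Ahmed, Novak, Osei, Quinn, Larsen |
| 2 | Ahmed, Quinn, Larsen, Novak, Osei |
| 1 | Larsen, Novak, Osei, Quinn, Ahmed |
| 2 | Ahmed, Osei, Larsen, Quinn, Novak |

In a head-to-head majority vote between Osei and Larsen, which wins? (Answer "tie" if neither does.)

Osei

Ballots ranking Osei above Larsen: 4 + 2 = 6.
Ballots ranking Larsen above Osei: 9 − 6 = 3.
Osei wins the head-to-head 6–3.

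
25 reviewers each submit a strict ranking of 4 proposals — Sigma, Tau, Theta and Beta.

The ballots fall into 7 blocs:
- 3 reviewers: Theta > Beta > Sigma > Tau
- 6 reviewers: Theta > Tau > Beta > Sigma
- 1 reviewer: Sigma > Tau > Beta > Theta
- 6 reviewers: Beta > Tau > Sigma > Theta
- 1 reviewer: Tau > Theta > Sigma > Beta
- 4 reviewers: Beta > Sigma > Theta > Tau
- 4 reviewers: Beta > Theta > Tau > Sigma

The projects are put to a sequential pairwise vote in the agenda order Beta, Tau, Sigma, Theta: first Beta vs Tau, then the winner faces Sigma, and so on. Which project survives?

Round 1: Beta vs Tau — 17–8, Beta advances.
Round 2: Beta vs Sigma — 23–2, Beta advances.
Round 3: Beta vs Theta — 15–10, Beta advances.
The agenda winner is Beta.

Beta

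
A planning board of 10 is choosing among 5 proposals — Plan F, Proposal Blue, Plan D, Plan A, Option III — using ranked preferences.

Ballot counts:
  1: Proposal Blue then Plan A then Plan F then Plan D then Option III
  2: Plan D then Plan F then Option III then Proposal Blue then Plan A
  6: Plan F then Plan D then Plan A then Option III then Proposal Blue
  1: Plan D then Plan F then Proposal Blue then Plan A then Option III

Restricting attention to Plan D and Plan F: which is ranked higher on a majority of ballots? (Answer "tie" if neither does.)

Ballots ranking Plan D above Plan F: 2 + 1 = 3.
Ballots ranking Plan F above Plan D: 10 − 3 = 7.
Plan F wins the head-to-head 7–3.

Plan F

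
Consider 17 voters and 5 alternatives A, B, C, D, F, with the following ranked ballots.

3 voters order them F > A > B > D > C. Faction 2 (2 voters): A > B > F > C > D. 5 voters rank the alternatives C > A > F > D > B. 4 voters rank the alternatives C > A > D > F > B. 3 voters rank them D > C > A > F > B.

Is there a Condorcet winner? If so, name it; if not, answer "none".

C

Check each pair by majority over 17 ballots:
A vs B: A wins 17–0.
A–C: C 12–5.
A vs D: A wins 14–3.
A vs F: A wins 14–3.
B vs C: C wins 12–5.
B vs D: D, 12–5.
B–F: F 15–2.
C–D: C 11–6.
C vs F: C, 12–5.
D vs F: F wins 10–7.
C defeats every rival head-to-head and is the Condorcet winner.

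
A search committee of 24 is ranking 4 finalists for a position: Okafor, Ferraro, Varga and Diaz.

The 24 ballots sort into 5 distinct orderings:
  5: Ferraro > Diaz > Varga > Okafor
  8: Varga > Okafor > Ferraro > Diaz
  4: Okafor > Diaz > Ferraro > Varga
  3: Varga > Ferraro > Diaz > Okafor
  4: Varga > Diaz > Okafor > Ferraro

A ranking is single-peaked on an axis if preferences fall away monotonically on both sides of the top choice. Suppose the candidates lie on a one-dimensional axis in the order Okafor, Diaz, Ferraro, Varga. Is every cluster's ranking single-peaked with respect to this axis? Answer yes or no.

Axis positions: Okafor=1, Diaz=2, Ferraro=3, Varga=4.
Cluster 1 (peak Ferraro at position 3): ranking walks positions 3-2-4-1, expanding outward from the peak — single-peaked.
Cluster 2: ranking walks positions 4-1-3-2; Okafor is ranked above Ferraro even though Ferraro lies between Okafor and the peak Varga on the axis — preferences dip and rise again. Not single-peaked.
Cluster 3 (peak Okafor at position 1): ranking walks positions 1-2-3-4, expanding outward from the peak — single-peaked.
Cluster 4 (peak Varga at position 4): ranking walks positions 4-3-2-1, expanding outward from the peak — single-peaked.
Cluster 5: ranking walks positions 4-2-1-3; Diaz is ranked above Ferraro even though Ferraro lies between Diaz and the peak Varga on the axis — preferences dip and rise again. Not single-peaked.
Cluster 2 violates single-peakedness, so the profile is not single-peaked on this axis.

no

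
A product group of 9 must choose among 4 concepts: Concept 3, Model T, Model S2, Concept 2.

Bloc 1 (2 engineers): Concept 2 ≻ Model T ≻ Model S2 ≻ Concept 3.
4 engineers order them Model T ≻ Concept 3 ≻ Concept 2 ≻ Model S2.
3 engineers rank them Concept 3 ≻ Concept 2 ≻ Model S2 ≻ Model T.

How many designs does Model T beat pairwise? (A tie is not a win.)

2

Model T against each rival (9 engineers):
Model T vs Concept 3: Model T wins 6–3.
Model T vs Model S2: 2+4 = 6 for Model T, 3 for Model S2 — Model T by 6–3.
Model T vs Concept 2: Model T is ranked higher on 4 ballots, Concept 2 on 5. Concept 2 wins 5–4.
Model T beats Concept 3, Model S2; loses to Concept 2 — 2 pairwise wins.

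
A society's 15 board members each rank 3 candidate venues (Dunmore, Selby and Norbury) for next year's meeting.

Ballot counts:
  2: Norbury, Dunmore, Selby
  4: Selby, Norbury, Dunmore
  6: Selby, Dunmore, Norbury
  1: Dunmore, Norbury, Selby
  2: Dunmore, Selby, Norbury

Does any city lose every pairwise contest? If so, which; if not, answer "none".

Norbury

Head-to-head results (15 organisers):
Dunmore vs Selby: Dunmore preferred on 2+1+2 = 5 ballots; Selby wins 10–5.
Dunmore vs Norbury: Dunmore wins 9–6.
Selby vs Norbury: Selby is ranked higher on 4+6+2 = 12 ballots, Norbury on 3. Selby wins 12–3.
Norbury loses to every other city — it is the Condorcet loser.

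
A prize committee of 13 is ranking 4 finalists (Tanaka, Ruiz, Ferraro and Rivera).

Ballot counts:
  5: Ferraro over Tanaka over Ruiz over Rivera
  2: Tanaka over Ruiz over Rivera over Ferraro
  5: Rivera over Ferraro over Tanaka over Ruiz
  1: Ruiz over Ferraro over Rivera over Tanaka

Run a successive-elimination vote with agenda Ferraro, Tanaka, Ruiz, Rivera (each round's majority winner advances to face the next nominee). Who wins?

Rivera

Round 1: Ferraro vs Tanaka — 11–2, Ferraro advances.
Round 2: Ferraro vs Ruiz — 10–3, Ferraro advances.
Round 3: Ferraro vs Rivera — 6–7, Rivera advances.
The agenda winner is Rivera.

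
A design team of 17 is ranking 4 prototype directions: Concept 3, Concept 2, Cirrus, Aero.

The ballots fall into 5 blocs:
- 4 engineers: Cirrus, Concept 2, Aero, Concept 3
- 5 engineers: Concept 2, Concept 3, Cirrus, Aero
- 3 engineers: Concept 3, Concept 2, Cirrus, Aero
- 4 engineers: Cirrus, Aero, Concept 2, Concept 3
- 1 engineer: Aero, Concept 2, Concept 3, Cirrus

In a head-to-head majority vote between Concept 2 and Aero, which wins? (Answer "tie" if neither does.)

Ballots ranking Concept 2 above Aero: 4 + 5 + 3 = 12.
Ballots ranking Aero above Concept 2: 17 − 12 = 5.
Concept 2 wins the head-to-head 12–5.

Concept 2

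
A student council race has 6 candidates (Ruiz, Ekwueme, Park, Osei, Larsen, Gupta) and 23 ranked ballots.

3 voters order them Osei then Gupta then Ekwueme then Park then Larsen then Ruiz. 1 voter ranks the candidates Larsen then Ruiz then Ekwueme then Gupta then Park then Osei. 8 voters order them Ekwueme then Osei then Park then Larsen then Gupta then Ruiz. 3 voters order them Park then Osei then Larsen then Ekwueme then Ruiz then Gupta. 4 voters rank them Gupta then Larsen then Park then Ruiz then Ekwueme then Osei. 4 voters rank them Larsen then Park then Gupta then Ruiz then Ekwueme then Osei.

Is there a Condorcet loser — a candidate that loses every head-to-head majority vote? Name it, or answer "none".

Ruiz

Pairwise majorities:
Ruiz vs Ekwueme: Ekwueme wins 14–9.
Ruiz vs Park: 1 to 22, Park.
Ruiz vs Osei: Ruiz is ranked higher on 1+4+4 = 9 ballots, Osei on 14. Osei wins 14–9.
Ruiz vs Larsen: Larsen, 23–0.
Ruiz vs Gupta: Gupta wins 19–4.
Ekwueme vs Park: 12 to 11, Ekwueme.
Ekwueme vs Osei: 1+8+4+4 = 17 for Ekwueme, 6 for Osei — Ekwueme by 17–6.
Ekwueme vs Larsen: Larsen, 12–11.
Ekwueme vs Gupta: Ekwueme, 12–11.
Park vs Osei: 1+3+4+4 = 12 for Park, 11 for Osei — Park by 12–11.
Park vs Larsen: Park preferred on 3+8+3 = 14 ballots; Park wins 14–9.
Park–Gupta: Park 15–8.
Osei vs Larsen: Osei is ranked higher on 3+8+3 = 14 ballots, Larsen on 9. Osei wins 14–9.
Osei vs Gupta: Osei, 14–9.
Larsen vs Gupta: 16 to 7, Larsen.
Ruiz loses to every other candidate — it is the Condorcet loser.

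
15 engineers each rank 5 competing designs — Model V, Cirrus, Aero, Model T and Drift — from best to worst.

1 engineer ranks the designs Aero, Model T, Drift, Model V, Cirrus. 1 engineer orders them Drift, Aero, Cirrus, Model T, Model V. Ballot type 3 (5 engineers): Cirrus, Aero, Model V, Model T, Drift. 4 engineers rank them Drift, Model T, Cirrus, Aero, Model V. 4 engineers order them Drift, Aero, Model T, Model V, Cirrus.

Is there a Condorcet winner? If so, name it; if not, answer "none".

Drift

Check each pair by majority over 15 ballots:
Model V vs Cirrus: 1+4 = 5 for Model V, 10 for Cirrus — Cirrus by 10–5.
Model V vs Aero: 0 to 15, Aero.
Model V vs Model T: Model V preferred on 5 ballots; Model T wins 10–5.
Model V vs Drift: Drift wins 10–5.
Cirrus vs Aero: Cirrus is ranked higher on 5+4 = 9 ballots, Aero on 6. Cirrus wins 9–6.
Cirrus–Model T: Model T 9–6.
Cirrus vs Drift: Cirrus is ranked higher on 5 ballots, Drift on 10. Drift wins 10–5.
Aero vs Model T: Aero preferred on 1+1+5+4 = 11 ballots; Aero wins 11–4.
Aero vs Drift: 6 to 9, Drift.
Model T vs Drift: Drift, 9–6.
Drift defeats every rival head-to-head and is the Condorcet winner.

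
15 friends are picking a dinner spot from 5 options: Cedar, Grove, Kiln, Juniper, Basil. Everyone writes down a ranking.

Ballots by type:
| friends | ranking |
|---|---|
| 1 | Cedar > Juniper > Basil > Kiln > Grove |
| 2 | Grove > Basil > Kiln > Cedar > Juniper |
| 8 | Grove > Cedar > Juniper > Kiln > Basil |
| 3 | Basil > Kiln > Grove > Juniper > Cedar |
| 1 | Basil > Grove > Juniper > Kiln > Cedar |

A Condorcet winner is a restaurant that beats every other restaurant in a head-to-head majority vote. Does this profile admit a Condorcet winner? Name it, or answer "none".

Head-to-head results (15 friends):
Cedar vs Grove: Grove wins 14–1.
Cedar vs Kiln: Cedar wins 9–6.
Cedar vs Juniper: Cedar wins 11–4.
Cedar vs Basil: Cedar wins 9–6.
Grove vs Kiln: Grove wins 11–4.
Grove vs Juniper: Grove, 14–1.
Grove vs Basil: Grove wins 10–5.
Kiln vs Juniper: Juniper, 10–5.
Kiln vs Basil: Kiln wins 8–7.
Juniper vs Basil: Juniper, 9–6.
Grove defeats every rival head-to-head and is the Condorcet winner.

Grove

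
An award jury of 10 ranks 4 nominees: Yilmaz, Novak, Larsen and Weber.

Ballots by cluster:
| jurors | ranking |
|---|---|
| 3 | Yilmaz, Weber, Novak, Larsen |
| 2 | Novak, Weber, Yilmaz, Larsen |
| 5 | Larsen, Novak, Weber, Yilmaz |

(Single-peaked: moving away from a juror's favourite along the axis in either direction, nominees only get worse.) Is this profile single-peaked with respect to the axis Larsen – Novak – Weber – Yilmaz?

Axis positions: Larsen=1, Novak=2, Weber=3, Yilmaz=4.
Cluster 1 (peak Yilmaz at position 4): ranking walks positions 4-3-2-1, expanding outward from the peak — single-peaked.
Cluster 2 (peak Novak at position 2): ranking walks positions 2-3-4-1, expanding outward from the peak — single-peaked.
Cluster 3 (peak Larsen at position 1): ranking walks positions 1-2-3-4, expanding outward from the peak — single-peaked.
Every ranking is single-peaked on this axis.

yes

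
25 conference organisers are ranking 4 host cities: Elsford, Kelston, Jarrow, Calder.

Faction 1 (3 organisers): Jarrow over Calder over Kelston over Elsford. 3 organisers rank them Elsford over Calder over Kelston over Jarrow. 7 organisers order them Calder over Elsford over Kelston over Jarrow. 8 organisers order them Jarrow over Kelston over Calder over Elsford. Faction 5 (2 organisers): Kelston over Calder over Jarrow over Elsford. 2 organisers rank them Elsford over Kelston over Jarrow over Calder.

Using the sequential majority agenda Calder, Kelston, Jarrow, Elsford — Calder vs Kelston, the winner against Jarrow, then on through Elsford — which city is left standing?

Round 1: Calder vs Kelston — 13–12, Calder advances.
Round 2: Calder vs Jarrow — 12–13, Jarrow advances.
Round 3: Jarrow vs Elsford — 13–12, Jarrow advances.
The agenda winner is Jarrow.

Jarrow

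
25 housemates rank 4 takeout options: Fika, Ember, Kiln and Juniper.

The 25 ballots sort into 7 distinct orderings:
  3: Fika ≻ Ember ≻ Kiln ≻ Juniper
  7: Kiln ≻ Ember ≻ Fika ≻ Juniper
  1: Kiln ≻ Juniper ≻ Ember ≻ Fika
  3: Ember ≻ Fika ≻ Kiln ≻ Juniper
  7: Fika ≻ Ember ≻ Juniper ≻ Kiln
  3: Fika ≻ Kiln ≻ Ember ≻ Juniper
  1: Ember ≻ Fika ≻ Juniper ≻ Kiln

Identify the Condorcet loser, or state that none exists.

Juniper

Head-to-head results (25 friends):
Fika vs Ember: 13 to 12, Fika.
Fika–Kiln: Fika 17–8.
Fika vs Juniper: Fika is ranked higher on 3+7+3+7+3+1 = 24 ballots, Juniper on 1. Fika wins 24–1.
Ember–Kiln: Ember 14–11.
Ember–Juniper: Ember 24–1.
Kiln–Juniper: Kiln 17–8.
Only Juniper has no wins; Juniper is the Condorcet loser.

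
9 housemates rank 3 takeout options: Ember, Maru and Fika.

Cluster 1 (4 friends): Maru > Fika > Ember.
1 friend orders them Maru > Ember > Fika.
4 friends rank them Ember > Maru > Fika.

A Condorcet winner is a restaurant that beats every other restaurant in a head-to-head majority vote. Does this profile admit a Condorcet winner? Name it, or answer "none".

Maru

Head-to-head results (9 friends):
Ember–Maru: Maru 5–4.
Ember vs Fika: Ember wins 5–4.
Maru–Fika: Maru 9–0.
Only Maru has no losses; Maru is the Condorcet winner.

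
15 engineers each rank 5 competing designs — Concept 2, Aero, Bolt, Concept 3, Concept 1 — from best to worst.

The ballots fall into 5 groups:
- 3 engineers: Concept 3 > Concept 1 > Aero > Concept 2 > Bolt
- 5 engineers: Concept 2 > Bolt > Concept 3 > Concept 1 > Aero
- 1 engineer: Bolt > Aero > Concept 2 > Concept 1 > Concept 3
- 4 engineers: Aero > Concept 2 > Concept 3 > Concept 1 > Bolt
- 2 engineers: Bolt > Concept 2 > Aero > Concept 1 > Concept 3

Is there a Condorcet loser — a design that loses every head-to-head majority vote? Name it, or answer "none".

none

Head-to-head results (15 engineers):
Concept 2 vs Aero: Aero, 8–7.
Concept 2 vs Bolt: Concept 2, 12–3.
Concept 2 vs Concept 3: 12 to 3, Concept 2.
Concept 2 vs Concept 1: Concept 2 wins 12–3.
Aero vs Bolt: Aero preferred on 3+4 = 7 ballots; Bolt wins 8–7.
Aero vs Concept 3: Aero is ranked higher on 1+4+2 = 7 ballots, Concept 3 on 8. Concept 3 wins 8–7.
Aero vs Concept 1: 1+4+2 = 7 for Aero, 8 for Concept 1 — Concept 1 by 8–7.
Bolt vs Concept 3: Bolt preferred on 5+1+2 = 8 ballots; Bolt wins 8–7.
Bolt vs Concept 1: Bolt wins 8–7.
Concept 3 vs Concept 1: Concept 3 wins 12–3.
Every design wins at least one matchup (Concept 2 beats Bolt; Aero beats Concept 2; Bolt beats Aero; Concept 3 beats Aero; Concept 1 beats Aero), so there is no Condorcet loser.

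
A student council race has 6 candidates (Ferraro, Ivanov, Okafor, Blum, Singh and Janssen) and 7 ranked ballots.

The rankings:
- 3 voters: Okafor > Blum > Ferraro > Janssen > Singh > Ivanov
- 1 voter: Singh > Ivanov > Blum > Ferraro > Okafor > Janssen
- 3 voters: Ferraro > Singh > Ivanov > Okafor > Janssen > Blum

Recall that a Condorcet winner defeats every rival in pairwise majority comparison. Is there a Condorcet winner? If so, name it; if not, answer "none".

Pairwise majorities:
Ferraro vs Ivanov: Ferraro, 6–1.
Ferraro–Okafor: Ferraro 4–3.
Ferraro–Blum: Blum 4–3.
Ferraro vs Singh: Ferraro wins 6–1.
Ferraro–Janssen: Ferraro 7–0.
Ivanov–Okafor: Ivanov 4–3.
Ivanov vs Blum: Ivanov wins 4–3.
Ivanov–Singh: Singh 7–0.
Ivanov–Janssen: Ivanov 4–3.
Okafor vs Blum: Okafor, 6–1.
Okafor vs Singh: Singh, 4–3.
Okafor vs Janssen: Okafor, 7–0.
Blum vs Singh: Singh wins 4–3.
Blum vs Janssen: Blum wins 4–3.
Singh vs Janssen: Singh wins 4–3.
Every candidate loses at least once (Ferraro loses to Blum; Ivanov loses to Ferraro; Okafor loses to Ferraro; Blum loses to Ivanov; Singh loses to Ferraro; Janssen loses to Ferraro). The majority relation contains the cycle Ferraro beats Ivanov beats Blum beats Ferraro, so there is no Condorcet winner.

none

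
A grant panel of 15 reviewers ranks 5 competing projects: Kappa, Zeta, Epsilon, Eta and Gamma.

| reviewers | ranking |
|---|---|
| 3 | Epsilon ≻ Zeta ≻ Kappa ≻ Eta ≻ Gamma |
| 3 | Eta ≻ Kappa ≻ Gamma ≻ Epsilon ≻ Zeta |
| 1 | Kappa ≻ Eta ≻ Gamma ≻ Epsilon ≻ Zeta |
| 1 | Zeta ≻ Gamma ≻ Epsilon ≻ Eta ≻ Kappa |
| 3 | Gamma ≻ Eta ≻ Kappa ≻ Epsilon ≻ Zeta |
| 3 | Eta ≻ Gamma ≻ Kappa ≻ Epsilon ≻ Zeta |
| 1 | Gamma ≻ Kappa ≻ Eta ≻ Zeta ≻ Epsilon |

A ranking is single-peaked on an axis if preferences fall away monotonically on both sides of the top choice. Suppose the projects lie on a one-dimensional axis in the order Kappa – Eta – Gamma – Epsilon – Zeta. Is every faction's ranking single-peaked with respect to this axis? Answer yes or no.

Axis positions: Kappa=1, Eta=2, Gamma=3, Epsilon=4, Zeta=5.
Faction 1: ranking walks positions 4-5-1-2-3; Kappa is ranked above Gamma even though Gamma lies between Kappa and the peak Epsilon on the axis — preferences dip and rise again. Not single-peaked.
Faction 2 (peak Eta at position 2): ranking walks positions 2-1-3-4-5, expanding outward from the peak — single-peaked.
Faction 3 (peak Kappa at position 1): ranking walks positions 1-2-3-4-5, expanding outward from the peak — single-peaked.
Faction 4: ranking walks positions 5-3-4-2-1; Gamma is ranked above Epsilon even though Epsilon lies between Gamma and the peak Zeta on the axis — preferences dip and rise again. Not single-peaked.
Faction 5 (peak Gamma at position 3): ranking walks positions 3-2-1-4-5, expanding outward from the peak — single-peaked.
Faction 6 (peak Eta at position 2): ranking walks positions 2-3-1-4-5, expanding outward from the peak — single-peaked.
Faction 7: ranking walks positions 3-1-2-5-4; Kappa is ranked above Eta even though Eta lies between Kappa and the peak Gamma on the axis — preferences dip and rise again. Not single-peaked.
Faction 1 violates single-peakedness, so the profile is not single-peaked on this axis.

no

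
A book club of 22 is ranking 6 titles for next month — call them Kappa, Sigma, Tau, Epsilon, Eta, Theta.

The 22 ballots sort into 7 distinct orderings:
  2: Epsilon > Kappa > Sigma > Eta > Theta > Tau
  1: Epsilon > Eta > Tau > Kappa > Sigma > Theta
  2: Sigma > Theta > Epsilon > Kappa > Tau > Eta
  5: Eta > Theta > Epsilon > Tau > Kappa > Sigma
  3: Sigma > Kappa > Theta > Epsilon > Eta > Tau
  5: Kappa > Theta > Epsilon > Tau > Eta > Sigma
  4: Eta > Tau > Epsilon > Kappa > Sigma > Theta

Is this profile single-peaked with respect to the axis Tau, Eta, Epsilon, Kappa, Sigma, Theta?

Axis positions: Tau=1, Eta=2, Epsilon=3, Kappa=4, Sigma=5, Theta=6.
Bloc 1 (peak Epsilon at position 3): ranking walks positions 3-4-5-2-6-1, expanding outward from the peak — single-peaked.
Bloc 2 (peak Epsilon at position 3): ranking walks positions 3-2-1-4-5-6, expanding outward from the peak — single-peaked.
Bloc 3: ranking walks positions 5-6-3-4-1-2; Epsilon is ranked above Kappa even though Kappa lies between Epsilon and the peak Sigma on the axis — preferences dip and rise again. Not single-peaked.
Bloc 4: ranking walks positions 2-6-3-1-4-5; Theta is ranked above Epsilon even though Epsilon lies between Theta and the peak Eta on the axis — preferences dip and rise again. Not single-peaked.
Bloc 5 (peak Sigma at position 5): ranking walks positions 5-4-6-3-2-1, expanding outward from the peak — single-peaked.
Bloc 6: ranking walks positions 4-6-3-1-2-5; Theta is ranked above Sigma even though Sigma lies between Theta and the peak Kappa on the axis — preferences dip and rise again. Not single-peaked.
Bloc 7 (peak Eta at position 2): ranking walks positions 2-1-3-4-5-6, expanding outward from the peak — single-peaked.
Bloc 3 violates single-peakedness, so the profile is not single-peaked on this axis.

no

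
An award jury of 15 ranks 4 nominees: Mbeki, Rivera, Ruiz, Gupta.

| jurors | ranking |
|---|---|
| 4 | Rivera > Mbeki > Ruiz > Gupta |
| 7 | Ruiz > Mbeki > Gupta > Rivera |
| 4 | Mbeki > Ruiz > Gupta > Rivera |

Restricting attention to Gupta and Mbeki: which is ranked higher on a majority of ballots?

Mbeki

No ballot ranks Gupta above Mbeki: 0.
Ballots ranking Mbeki above Gupta: 15 − 0 = 15.
Mbeki wins the head-to-head 15–0.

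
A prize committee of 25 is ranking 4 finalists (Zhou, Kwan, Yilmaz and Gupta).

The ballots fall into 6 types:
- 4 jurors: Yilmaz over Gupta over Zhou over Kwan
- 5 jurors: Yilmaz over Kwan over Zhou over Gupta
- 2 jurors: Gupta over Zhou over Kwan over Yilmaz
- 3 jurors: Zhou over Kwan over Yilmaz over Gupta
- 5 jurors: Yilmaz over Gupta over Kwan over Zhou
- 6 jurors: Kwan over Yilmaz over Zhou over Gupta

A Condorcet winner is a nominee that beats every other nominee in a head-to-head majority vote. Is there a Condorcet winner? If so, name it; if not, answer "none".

Yilmaz

Pairwise majorities:
Zhou vs Kwan: Kwan wins 16–9.
Zhou vs Yilmaz: Yilmaz, 20–5.
Zhou vs Gupta: Zhou wins 14–11.
Kwan vs Yilmaz: Yilmaz, 14–11.
Kwan–Gupta: Kwan 14–11.
Yilmaz–Gupta: Yilmaz 23–2.
Yilmaz defeats every rival head-to-head and is the Condorcet winner.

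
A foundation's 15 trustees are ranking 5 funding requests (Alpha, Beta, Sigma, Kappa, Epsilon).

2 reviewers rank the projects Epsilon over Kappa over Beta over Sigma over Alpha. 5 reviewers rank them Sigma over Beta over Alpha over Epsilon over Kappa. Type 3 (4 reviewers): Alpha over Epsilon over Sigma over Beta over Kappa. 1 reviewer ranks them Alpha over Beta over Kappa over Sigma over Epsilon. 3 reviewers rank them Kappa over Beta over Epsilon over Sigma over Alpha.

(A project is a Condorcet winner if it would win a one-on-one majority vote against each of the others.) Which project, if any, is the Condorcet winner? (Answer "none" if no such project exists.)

none

Head-to-head results (15 reviewers):
Alpha vs Beta: Beta wins 10–5.
Alpha vs Sigma: Sigma, 10–5.
Alpha vs Kappa: Alpha, 10–5.
Alpha vs Epsilon: Alpha, 10–5.
Beta vs Sigma: Sigma, 9–6.
Beta vs Kappa: Beta wins 10–5.
Beta vs Epsilon: Beta, 9–6.
Sigma vs Kappa: Sigma wins 9–6.
Sigma–Epsilon: Epsilon 9–6.
Kappa vs Epsilon: Epsilon wins 11–4.
No project is unbeaten: Alpha loses to Beta; Beta loses to Sigma; Sigma loses to Epsilon; Kappa loses to Alpha; Epsilon loses to Alpha. In particular Alpha → Epsilon → Sigma → Alpha is a majority cycle — no Condorcet winner exists.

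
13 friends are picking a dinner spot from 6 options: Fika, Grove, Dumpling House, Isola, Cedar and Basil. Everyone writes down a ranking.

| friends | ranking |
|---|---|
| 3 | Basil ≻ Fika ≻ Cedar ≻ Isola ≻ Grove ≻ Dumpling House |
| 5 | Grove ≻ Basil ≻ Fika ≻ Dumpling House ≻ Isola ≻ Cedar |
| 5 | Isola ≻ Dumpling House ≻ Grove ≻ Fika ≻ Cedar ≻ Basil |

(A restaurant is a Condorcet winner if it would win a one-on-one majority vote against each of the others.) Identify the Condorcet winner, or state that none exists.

none

Check each pair by majority over 13 ballots:
Fika–Grove: Grove 10–3.
Fika–Dumpling House: Fika 8–5.
Fika vs Isola: Fika, 8–5.
Fika vs Cedar: Fika wins 13–0.
Fika vs Basil: Fika preferred on 5 ballots; Basil wins 8–5.
Grove–Dumpling House: Grove 8–5.
Grove–Isola: Isola 8–5.
Grove vs Cedar: Grove is ranked higher on 5+5 = 10 ballots, Cedar on 3. Grove wins 10–3.
Grove vs Basil: 5+5 = 10 for Grove, 3 for Basil — Grove by 10–3.
Dumpling House vs Isola: Dumpling House preferred on 5 ballots; Isola wins 8–5.
Dumpling House vs Cedar: Dumpling House wins 10–3.
Dumpling House vs Basil: 5 for Dumpling House, 8 for Basil — Basil by 8–5.
Isola vs Cedar: Isola preferred on 5+5 = 10 ballots; Isola wins 10–3.
Isola–Basil: Basil 8–5.
Cedar vs Basil: Basil, 8–5.
Every restaurant loses at least once (Fika loses to Grove; Grove loses to Isola; Dumpling House loses to Fika; Isola loses to Fika; Cedar loses to Fika; Basil loses to Grove). The majority relation contains the cycle Fika → Isola → Grove → Fika, so there is no Condorcet winner.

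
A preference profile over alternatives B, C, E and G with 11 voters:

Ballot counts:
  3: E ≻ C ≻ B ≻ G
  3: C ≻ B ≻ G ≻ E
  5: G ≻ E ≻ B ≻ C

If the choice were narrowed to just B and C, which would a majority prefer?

Ballots ranking B above C: 5.
Ballots ranking C above B: 11 − 5 = 6.
C wins the head-to-head 6–5.

C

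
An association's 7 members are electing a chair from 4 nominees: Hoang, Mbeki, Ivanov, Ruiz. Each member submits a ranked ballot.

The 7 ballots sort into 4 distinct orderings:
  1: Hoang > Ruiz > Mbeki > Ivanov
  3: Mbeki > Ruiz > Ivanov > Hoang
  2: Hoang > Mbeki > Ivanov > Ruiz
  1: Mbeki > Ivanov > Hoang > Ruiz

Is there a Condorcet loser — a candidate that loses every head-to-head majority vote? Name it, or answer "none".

Head-to-head results (7 voters):
Hoang–Mbeki: Mbeki 4–3.
Hoang vs Ivanov: Hoang preferred on 1+2 = 3 ballots; Ivanov wins 4–3.
Hoang vs Ruiz: 1+2+1 = 4 for Hoang, 3 for Ruiz — Hoang by 4–3.
Mbeki–Ivanov: Mbeki 7–0.
Mbeki vs Ruiz: Mbeki is ranked higher on 3+2+1 = 6 ballots, Ruiz on 1. Mbeki wins 6–1.
Ivanov–Ruiz: Ruiz 4–3.
Each candidate has at least one pairwise win (Hoang beats Ruiz; Mbeki beats Hoang; Ivanov beats Hoang; Ruiz beats Ivanov) — no Condorcet loser.

none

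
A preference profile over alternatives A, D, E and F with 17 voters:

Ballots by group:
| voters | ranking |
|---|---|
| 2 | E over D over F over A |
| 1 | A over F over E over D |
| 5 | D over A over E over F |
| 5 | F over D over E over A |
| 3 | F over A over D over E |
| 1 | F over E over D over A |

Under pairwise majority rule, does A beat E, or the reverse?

Ballots ranking A above E: 1 + 5 + 3 = 9.
Ballots ranking E above A: 17 − 9 = 8.
A wins the head-to-head 9–8.

A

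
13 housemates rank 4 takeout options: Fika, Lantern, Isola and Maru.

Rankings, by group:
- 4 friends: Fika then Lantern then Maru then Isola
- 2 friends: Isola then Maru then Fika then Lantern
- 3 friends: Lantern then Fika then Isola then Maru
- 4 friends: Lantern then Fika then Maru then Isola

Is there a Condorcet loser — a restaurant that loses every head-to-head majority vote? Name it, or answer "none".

Head-to-head results (13 friends):
Fika vs Lantern: Fika preferred on 4+2 = 6 ballots; Lantern wins 7–6.
Fika vs Isola: 4+3+4 = 11 for Fika, 2 for Isola — Fika by 11–2.
Fika–Maru: Fika 11–2.
Lantern vs Isola: Lantern is ranked higher on 4+3+4 = 11 ballots, Isola on 2. Lantern wins 11–2.
Lantern vs Maru: 11 to 2, Lantern.
Isola vs Maru: 5 to 8, Maru.
Isola loses to every other restaurant — it is the Condorcet loser.

Isola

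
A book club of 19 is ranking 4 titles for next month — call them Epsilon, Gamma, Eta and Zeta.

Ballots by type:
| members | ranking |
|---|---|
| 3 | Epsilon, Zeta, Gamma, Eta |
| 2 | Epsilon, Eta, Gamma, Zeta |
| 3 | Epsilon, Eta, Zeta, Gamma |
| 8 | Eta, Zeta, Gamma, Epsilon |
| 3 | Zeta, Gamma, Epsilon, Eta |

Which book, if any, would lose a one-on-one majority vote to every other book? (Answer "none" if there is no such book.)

Head-to-head results (19 members):
Epsilon vs Gamma: Gamma wins 11–8.
Epsilon vs Eta: Epsilon, 11–8.
Epsilon vs Zeta: 3+2+3 = 8 for Epsilon, 11 for Zeta — Zeta by 11–8.
Gamma–Eta: Eta 13–6.
Gamma–Zeta: Zeta 17–2.
Eta vs Zeta: Eta wins 13–6.
Every book wins at least one matchup (Epsilon beats Eta; Gamma beats Epsilon; Eta beats Gamma; Zeta beats Epsilon), so there is no Condorcet loser.

none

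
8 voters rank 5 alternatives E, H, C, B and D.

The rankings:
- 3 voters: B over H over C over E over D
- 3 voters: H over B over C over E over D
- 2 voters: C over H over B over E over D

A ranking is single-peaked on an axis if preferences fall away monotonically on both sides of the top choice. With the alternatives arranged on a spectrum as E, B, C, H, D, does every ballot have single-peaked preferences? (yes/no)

no

Axis positions: E=1, B=2, C=3, H=4, D=5.
Group 1: ranking walks positions 2-4-3-1-5; H is ranked above C even though C lies between H and the peak B on the axis — preferences dip and rise again. Not single-peaked.
Group 2: ranking walks positions 4-2-3-1-5; B is ranked above C even though C lies between B and the peak H on the axis — preferences dip and rise again. Not single-peaked.
Group 3 (peak C at position 3): ranking walks positions 3-4-2-1-5, expanding outward from the peak — single-peaked.
Group 1 violates single-peakedness, so the profile is not single-peaked on this axis.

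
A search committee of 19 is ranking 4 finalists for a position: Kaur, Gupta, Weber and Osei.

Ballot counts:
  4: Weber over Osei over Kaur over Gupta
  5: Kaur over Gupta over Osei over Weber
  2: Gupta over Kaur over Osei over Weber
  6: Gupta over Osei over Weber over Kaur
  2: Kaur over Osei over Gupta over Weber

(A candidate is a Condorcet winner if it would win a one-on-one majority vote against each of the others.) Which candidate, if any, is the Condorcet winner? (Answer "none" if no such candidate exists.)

Pairwise majorities:
Kaur vs Gupta: Kaur preferred on 4+5+2 = 11 ballots; Kaur wins 11–8.
Kaur vs Weber: Weber wins 10–9.
Kaur vs Osei: 9 to 10, Osei.
Gupta–Weber: Gupta 15–4.
Gupta–Osei: Gupta 13–6.
Weber–Osei: Osei 15–4.
No candidate is unbeaten: Kaur loses to Weber; Gupta loses to Kaur; Weber loses to Gupta; Osei loses to Gupta. In particular Kaur → Gupta → Weber → Kaur is a majority cycle — no Condorcet winner exists.

none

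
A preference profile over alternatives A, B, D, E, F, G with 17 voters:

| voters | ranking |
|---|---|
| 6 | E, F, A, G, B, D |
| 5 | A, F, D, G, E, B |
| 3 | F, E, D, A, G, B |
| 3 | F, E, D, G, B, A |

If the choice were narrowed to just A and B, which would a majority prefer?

A

Ballots ranking A above B: 6 + 5 + 3 = 14.
Ballots ranking B above A: 17 − 14 = 3.
A wins the head-to-head 14–3.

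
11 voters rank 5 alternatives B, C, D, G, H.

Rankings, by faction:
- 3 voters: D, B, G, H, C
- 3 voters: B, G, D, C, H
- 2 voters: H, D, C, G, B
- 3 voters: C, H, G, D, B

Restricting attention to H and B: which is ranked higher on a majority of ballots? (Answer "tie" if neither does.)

Ballots ranking H above B: 2 + 3 = 5.
Ballots ranking B above H: 11 − 5 = 6.
B wins the head-to-head 6–5.

B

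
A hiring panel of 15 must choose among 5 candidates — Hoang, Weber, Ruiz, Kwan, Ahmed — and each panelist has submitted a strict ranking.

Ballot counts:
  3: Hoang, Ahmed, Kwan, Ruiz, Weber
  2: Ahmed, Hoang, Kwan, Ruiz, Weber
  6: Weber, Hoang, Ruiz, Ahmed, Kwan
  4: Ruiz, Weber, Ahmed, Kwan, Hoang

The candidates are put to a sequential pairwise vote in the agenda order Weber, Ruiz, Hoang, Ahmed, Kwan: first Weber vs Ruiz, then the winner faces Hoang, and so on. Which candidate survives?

Round 1: Weber vs Ruiz — 6–9, Ruiz advances.
Round 2: Ruiz vs Hoang — 4–11, Hoang advances.
Round 3: Hoang vs Ahmed — 9–6, Hoang advances.
Round 4: Hoang vs Kwan — 11–4, Hoang advances.
Hoang survives the agenda.

Hoang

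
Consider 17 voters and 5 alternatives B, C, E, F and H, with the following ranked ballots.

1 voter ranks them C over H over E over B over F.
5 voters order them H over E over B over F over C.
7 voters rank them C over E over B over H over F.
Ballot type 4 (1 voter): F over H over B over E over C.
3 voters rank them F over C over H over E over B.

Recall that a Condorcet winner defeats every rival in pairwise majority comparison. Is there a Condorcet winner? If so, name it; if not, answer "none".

none

Head-to-head results (17 voters):
B vs C: 5+1 = 6 for B, 11 for C — C by 11–6.
B vs E: 1 for B, 16 for E — E by 16–1.
B vs F: 1+5+7 = 13 for B, 4 for F — B by 13–4.
B vs H: 7 to 10, H.
C vs E: 11 to 6, C.
C vs F: C is ranked higher on 1+7 = 8 ballots, F on 9. F wins 9–8.
C vs H: C preferred on 1+7+3 = 11 ballots; C wins 11–6.
E vs F: 1+5+7 = 13 for E, 4 for F — E by 13–4.
E vs H: E preferred on 7 ballots; H wins 10–7.
F vs H: F is ranked higher on 1+3 = 4 ballots, H on 13. H wins 13–4.
Every alternative loses at least once (B loses to C; C loses to F; E loses to C; F loses to B; H loses to C). The majority relation contains the cycle B beats F beats C beats B, so there is no Condorcet winner.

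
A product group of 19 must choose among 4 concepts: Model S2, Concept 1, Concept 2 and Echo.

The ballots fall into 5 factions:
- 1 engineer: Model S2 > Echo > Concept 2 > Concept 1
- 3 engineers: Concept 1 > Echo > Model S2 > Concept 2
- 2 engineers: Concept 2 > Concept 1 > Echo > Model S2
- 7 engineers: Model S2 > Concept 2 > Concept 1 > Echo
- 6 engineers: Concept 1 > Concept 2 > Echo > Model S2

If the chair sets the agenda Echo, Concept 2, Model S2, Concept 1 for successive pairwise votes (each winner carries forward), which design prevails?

Round 1: Echo vs Concept 2 — 4–15, Concept 2 advances.
Round 2: Concept 2 vs Model S2 — 8–11, Model S2 advances.
Round 3: Model S2 vs Concept 1 — 8–11, Concept 1 advances.
Concept 1 survives the agenda.

Concept 1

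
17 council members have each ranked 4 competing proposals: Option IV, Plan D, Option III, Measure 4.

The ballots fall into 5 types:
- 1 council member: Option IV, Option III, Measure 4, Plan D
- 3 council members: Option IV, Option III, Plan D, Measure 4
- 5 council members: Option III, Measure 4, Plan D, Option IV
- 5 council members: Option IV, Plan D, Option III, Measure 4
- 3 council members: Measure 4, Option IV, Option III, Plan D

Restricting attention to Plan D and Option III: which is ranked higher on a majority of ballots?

Ballots ranking Plan D above Option III: 5.
Ballots ranking Option III above Plan D: 17 − 5 = 12.
Option III wins the head-to-head 12–5.

Option III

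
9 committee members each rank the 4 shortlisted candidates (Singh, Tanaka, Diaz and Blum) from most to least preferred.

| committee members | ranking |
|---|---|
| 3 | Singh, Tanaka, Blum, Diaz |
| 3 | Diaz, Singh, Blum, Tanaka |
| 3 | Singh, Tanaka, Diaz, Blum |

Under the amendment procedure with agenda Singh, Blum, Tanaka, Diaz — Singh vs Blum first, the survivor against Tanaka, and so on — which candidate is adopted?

Round 1: Singh vs Blum — 9–0, Singh advances.
Round 2: Singh vs Tanaka — 9–0, Singh advances.
Round 3: Singh vs Diaz — 6–3, Singh advances.
Singh survives the agenda.

Singh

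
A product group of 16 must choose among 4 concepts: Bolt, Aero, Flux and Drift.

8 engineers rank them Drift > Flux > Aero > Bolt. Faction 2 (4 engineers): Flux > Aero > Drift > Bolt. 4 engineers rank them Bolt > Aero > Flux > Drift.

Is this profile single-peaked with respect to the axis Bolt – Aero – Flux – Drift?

yes

Axis positions: Bolt=1, Aero=2, Flux=3, Drift=4.
Faction 1 (peak Drift at position 4): ranking walks positions 4-3-2-1, expanding outward from the peak — single-peaked.
Faction 2 (peak Flux at position 3): ranking walks positions 3-2-4-1, expanding outward from the peak — single-peaked.
Faction 3 (peak Bolt at position 1): ranking walks positions 1-2-3-4, expanding outward from the peak — single-peaked.
Every ranking is single-peaked on this axis.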